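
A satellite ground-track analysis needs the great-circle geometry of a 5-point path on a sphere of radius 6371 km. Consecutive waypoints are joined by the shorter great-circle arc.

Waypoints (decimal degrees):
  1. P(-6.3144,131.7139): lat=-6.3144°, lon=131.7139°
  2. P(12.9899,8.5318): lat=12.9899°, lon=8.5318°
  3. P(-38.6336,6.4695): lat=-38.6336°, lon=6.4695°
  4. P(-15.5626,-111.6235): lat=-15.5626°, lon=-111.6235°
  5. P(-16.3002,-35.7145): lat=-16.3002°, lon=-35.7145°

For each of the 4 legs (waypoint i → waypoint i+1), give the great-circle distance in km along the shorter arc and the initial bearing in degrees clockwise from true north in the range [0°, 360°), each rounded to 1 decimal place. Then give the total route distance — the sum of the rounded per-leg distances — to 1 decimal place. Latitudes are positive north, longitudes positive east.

Leg 1: φ1=-0.1102071, φ2=0.2267165, Δφ=0.3369236, Δλ=-2.1499332 rad; a=sin²(Δφ/2)+cosφ1·cosφ2·sin²(Δλ/2)=0.7773914965; c=2·atan2(√a, √(1-a))=2.158898443; dist=6371·c=13754.342 ≈ 13754.3 km; running total=13754.3 km
Leg 1 bearing: y=sinΔλ·cosφ2=-0.81551792, x=cosφ1·sinφ2-sinφ1·cosφ2·cosΔλ=0.16476152; θ=atan2(y, x)=-78.5781° <0 so +360° → 281.4219° ≈ 281.4°
Leg 2: φ1=0.2267165, φ2=-0.6742835, Δφ=-0.9010000, Δλ=-0.0359939 rad; a=sin²(Δφ/2)+cosφ1·cosφ2·sin²(Δλ/2)=0.1898333603; c=2·atan2(√a, √(1-a))=0.901628777; dist=6371·c=5744.277 ≈ 5744.3 km; running total=19498.6 km
Leg 2 bearing: y=sinΔλ·cosφ2=-0.02811074, x=cosφ1·sinφ2-sinφ1·cosφ2·cosΔλ=-0.78383443; θ=atan2(y, x)=-177.9461° <0 so +360° → 182.0539° ≈ 182.1°
Leg 3: φ1=-0.6742835, φ2=-0.2716186, Δφ=0.4026649, Δλ=-2.0611117 rad; a=sin²(Δφ/2)+cosφ1·cosφ2·sin²(Δλ/2)=0.5934292458; c=2·atan2(√a, √(1-a))=1.758759662; dist=6371·c=11205.058 ≈ 11205.1 km; running total=30703.7 km
Leg 3 bearing: y=sinΔλ·cosφ2=-0.84984167, x=cosφ1·sinφ2-sinφ1·cosφ2·cosΔλ=-0.49280122; θ=atan2(y, x)=-120.1083° <0 so +360° → 239.8917° ≈ 239.9°
Leg 4: φ1=-0.2716186, φ2=-0.2844922, Δφ=-0.0128735, Δλ=1.3248620 rad; a=sin²(Δφ/2)+cosφ1·cosφ2·sin²(Δλ/2)=0.3497946463; c=2·atan2(√a, √(1-a))=1.265673105; dist=6371·c=8063.603 ≈ 8063.6 km; running total=38767.3 km
Leg 4 bearing: y=sinΔλ·cosφ2=0.93092406, x=cosφ1·sinφ2-sinφ1·cosφ2·cosΔλ=-0.20768679; θ=atan2(y, x)=102.5766° ≈ 102.6°

Leg 1: dist=13754.3 km, bearing=281.4°
Leg 2: dist=5744.3 km, bearing=182.1°
Leg 3: dist=11205.1 km, bearing=239.9°
Leg 4: dist=8063.6 km, bearing=102.6°
Total: 38767.3 km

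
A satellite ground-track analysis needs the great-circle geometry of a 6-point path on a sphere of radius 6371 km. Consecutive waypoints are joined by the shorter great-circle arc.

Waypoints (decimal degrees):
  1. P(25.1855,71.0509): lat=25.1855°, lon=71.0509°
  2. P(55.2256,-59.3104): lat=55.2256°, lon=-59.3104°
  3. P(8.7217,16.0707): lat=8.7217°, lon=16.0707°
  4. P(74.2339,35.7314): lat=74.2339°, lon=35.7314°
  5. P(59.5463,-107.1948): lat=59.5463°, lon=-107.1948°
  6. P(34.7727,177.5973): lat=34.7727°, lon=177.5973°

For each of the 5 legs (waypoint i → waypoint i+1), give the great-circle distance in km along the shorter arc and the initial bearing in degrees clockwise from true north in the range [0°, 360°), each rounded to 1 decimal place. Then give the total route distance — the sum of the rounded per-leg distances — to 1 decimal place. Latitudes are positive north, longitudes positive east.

Leg 1: dist=9910.0 km, bearing=334.2°
Leg 2: dist=8286.7 km, bearing=97.1°
Leg 3: dist=7393.8 km, bearing=5.7°
Leg 4: dist=4889.0 km, bearing=333.9°
Leg 5: dist=5924.2 km, bearing=277.8°
Total: 36403.7 km

Leg 1: φ1=0.4395699, φ2=0.9638686, Δφ=0.5242987, Δλ=-2.2752339 rad; a=sin²(Δφ/2)+cosφ1·cosφ2·sin²(Δλ/2)=0.4923487630; c=2·atan2(√a, √(1-a))=1.555493256; dist=6371·c=9910.048 ≈ 9910.0 km; running total=9910.0 km
Leg 1 bearing: y=sinΔλ·cosφ2=-0.43459038, x=cosφ1·sinφ2-sinφ1·cosφ2·cosΔλ=0.90049822; θ=atan2(y, x)=-25.7625° <0 so +360° → 334.2375° ≈ 334.2°
Leg 2: φ1=0.9638686, φ2=0.1522224, Δφ=-0.8116462, Δλ=1.3156484 rad; a=sin²(Δφ/2)+cosφ1·cosφ2·sin²(Δλ/2)=0.3665809097; c=2·atan2(√a, √(1-a))=1.300685569; dist=6371·c=8286.668 ≈ 8286.7 km; running total=18196.7 km
Leg 2 bearing: y=sinΔλ·cosφ2=0.95643685, x=cosφ1·sinφ2-sinφ1·cosφ2·cosΔλ=-0.11843113; θ=atan2(y, x)=97.0587° ≈ 97.1°
Leg 3: φ1=0.1522224, φ2=1.2956260, Δφ=1.1434036, Δλ=0.3431439 rad; a=sin²(Δφ/2)+cosφ1·cosφ2·sin²(Δλ/2)=0.3005788408; c=2·atan2(√a, √(1-a))=1.160542267; dist=6371·c=7393.815 ≈ 7393.8 km; running total=25590.5 km
Leg 3 bearing: y=sinΔλ·cosφ2=0.09141697, x=cosφ1·sinφ2-sinφ1·cosφ2·cosΔλ=0.91245150; θ=atan2(y, x)=5.7213° ≈ 5.7°
Leg 4: φ1=1.2956260, φ2=1.0392790, Δφ=-0.2563470, Δλ=-2.4945328 rad; a=sin²(Δφ/2)+cosφ1·cosφ2·sin²(Δλ/2)=0.1401343214; c=2·atan2(√a, √(1-a))=0.767381038; dist=6371·c=4888.985 ≈ 4889.0 km; running total=30479.5 km
Leg 4 bearing: y=sinΔλ·cosφ2=-0.30554621, x=cosφ1·sinφ2-sinφ1·cosφ2·cosΔλ=0.62340058; θ=atan2(y, x)=-26.1108° <0 so +360° → 333.8892° ≈ 333.9°
Leg 5: φ1=1.0392790, φ2=0.6068981, Δφ=-0.4323809, Δλ=4.9705598 rad; a=sin²(Δφ/2)+cosφ1·cosφ2·sin²(Δλ/2)=0.2010327909; c=2·atan2(√a, √(1-a))=0.929874703; dist=6371·c=5924.232 ≈ 5924.2 km; running total=36403.7 km
Leg 5 bearing: y=sinΔλ·cosφ2=-0.79419800, x=cosφ1·sinφ2-sinφ1·cosφ2·cosΔλ=0.10827725; θ=atan2(y, x)=-82.2364° <0 so +360° → 277.7636° ≈ 277.8°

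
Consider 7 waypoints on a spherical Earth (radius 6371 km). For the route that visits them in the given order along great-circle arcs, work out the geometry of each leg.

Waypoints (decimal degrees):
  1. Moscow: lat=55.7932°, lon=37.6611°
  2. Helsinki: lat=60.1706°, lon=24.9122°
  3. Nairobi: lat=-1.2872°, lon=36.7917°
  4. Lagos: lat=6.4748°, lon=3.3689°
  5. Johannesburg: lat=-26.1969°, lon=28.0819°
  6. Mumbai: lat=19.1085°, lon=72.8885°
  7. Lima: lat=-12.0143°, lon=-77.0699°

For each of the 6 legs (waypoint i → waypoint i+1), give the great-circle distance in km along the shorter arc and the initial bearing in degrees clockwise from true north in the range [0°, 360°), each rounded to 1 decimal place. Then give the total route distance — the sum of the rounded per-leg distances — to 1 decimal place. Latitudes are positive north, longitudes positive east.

Leg 1: φ1=0.9737750, φ2=1.0501751, Δφ=0.0764000, Δλ=-0.2225103 rad; a=sin²(Δφ/2)+cosφ1·cosφ2·sin²(Δλ/2)=0.0049055747; c=2·atan2(√a, √(1-a))=0.140194398; dist=6371·c=893.179 ≈ 893.2 km; running total=893.2 km
Leg 1 bearing: y=sinΔλ·cosφ2=-0.10976982, x=cosφ1·sinφ2-sinφ1·cosφ2·cosΔλ=0.08646749; θ=atan2(y, x)=-51.7719° <0 so +360° → 308.2281° ≈ 308.2°
Leg 2: φ1=1.0501751, φ2=-0.0224659, Δφ=-1.0726410, Δλ=0.2073364 rad; a=sin²(Δφ/2)+cosφ1·cosφ2·sin²(Δλ/2)=0.2664223909; c=2·atan2(√a, √(1-a))=1.084725735; dist=6371·c=6910.788 ≈ 6910.8 km; running total=7804.0 km
Leg 2 bearing: y=sinΔλ·cosφ2=0.20580212, x=cosφ1·sinφ2-sinφ1·cosφ2·cosΔλ=-0.85989039; θ=atan2(y, x)=166.5403° ≈ 166.5°
Leg 3: φ1=-0.0224659, φ2=0.1130066, Δφ=0.1354725, Δλ=-0.5833379 rad; a=sin²(Δφ/2)+cosφ1·cosφ2·sin²(Δλ/2)=0.0867186743; c=2·atan2(√a, √(1-a))=0.597823415; dist=6371·c=3808.733 ≈ 3808.7 km; running total=11612.7 km
Leg 3 bearing: y=sinΔλ·cosφ2=-0.54729958, x=cosφ1·sinφ2-sinφ1·cosφ2·cosΔλ=0.13136725; θ=atan2(y, x)=-76.5027° <0 so +360° → 283.4973° ≈ 283.5°
Leg 4: φ1=0.1130066, φ2=-0.4572222, Δφ=-0.5702287, Δλ=0.4313232 rad; a=sin²(Δφ/2)+cosφ1·cosφ2·sin²(Δλ/2)=0.1199386938; c=2·atan2(√a, √(1-a))=0.707294534; dist=6371·c=4506.173 ≈ 4506.2 km; running total=16118.9 km
Leg 4 bearing: y=sinΔλ·cosφ2=0.37512966, x=cosφ1·sinφ2-sinφ1·cosφ2·cosΔλ=-0.53055759; θ=atan2(y, x)=144.7379° ≈ 144.7°
Leg 5: φ1=-0.4572222, φ2=0.3335062, Δφ=0.7907284, Δλ=0.7820227 rad; a=sin²(Δφ/2)+cosφ1·cosφ2·sin²(Δλ/2)=0.2714896676; c=2·atan2(√a, √(1-a))=1.096153637; dist=6371·c=6983.595 ≈ 6983.6 km; running total=23102.5 km
Leg 5 bearing: y=sinΔλ·cosφ2=0.66588635, x=cosφ1·sinφ2-sinφ1·cosφ2·cosΔλ=0.58968423; θ=atan2(y, x)=48.4731° ≈ 48.5°
Leg 6: φ1=0.3335062, φ2=-0.2096891, Δφ=-0.5431953, Δλ=-2.6172678 rad; a=sin²(Δφ/2)+cosφ1·cosφ2·sin²(Δλ/2)=0.9340945019; c=2·atan2(√a, √(1-a))=2.622337431; dist=6371·c=16706.912 ≈ 16706.9 km; running total=39809.4 km
Leg 6 bearing: y=sinΔλ·cosφ2=-0.48966272, x=cosφ1·sinφ2-sinφ1·cosφ2·cosΔλ=0.08048772; θ=atan2(y, x)=-80.6655° <0 so +360° → 279.3345° ≈ 279.3°

Leg 1: dist=893.2 km, bearing=308.2°
Leg 2: dist=6910.8 km, bearing=166.5°
Leg 3: dist=3808.7 km, bearing=283.5°
Leg 4: dist=4506.2 km, bearing=144.7°
Leg 5: dist=6983.6 km, bearing=48.5°
Leg 6: dist=16706.9 km, bearing=279.3°
Total: 39809.4 km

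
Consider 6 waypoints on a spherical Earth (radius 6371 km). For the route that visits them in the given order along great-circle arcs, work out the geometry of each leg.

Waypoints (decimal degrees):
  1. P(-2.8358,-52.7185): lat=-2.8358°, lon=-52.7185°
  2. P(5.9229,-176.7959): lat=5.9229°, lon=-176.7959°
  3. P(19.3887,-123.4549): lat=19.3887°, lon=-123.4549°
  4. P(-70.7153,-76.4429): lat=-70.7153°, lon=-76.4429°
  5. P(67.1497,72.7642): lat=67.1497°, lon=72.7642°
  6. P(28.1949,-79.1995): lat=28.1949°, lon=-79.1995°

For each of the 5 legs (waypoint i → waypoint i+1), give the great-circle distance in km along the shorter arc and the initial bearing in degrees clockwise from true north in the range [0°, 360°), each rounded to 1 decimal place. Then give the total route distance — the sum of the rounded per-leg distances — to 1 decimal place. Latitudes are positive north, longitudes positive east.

Leg 1: φ1=-0.0494940, φ2=0.1033741, Δφ=0.1528682, Δλ=-2.1655592 rad; a=sin²(Δφ/2)+cosφ1·cosφ2·sin²(Δλ/2)=0.7808719558; c=2·atan2(√a, √(1-a))=2.167288549; dist=6371·c=13807.795 ≈ 13807.8 km; running total=13807.8 km
Leg 1 bearing: y=sinΔλ·cosφ2=-0.82385976, x=cosφ1·sinφ2-sinφ1·cosφ2·cosΔλ=0.07549091; θ=atan2(y, x)=-84.7646° <0 so +360° → 275.2354° ≈ 275.2°
Leg 2: φ1=0.1033741, φ2=0.3383967, Δφ=0.2350225, Δλ=0.9309761 rad; a=sin²(Δφ/2)+cosφ1·cosφ2·sin²(Δλ/2)=0.2027792980; c=2·atan2(√a, √(1-a))=0.934225508; dist=6371·c=5951.951 ≈ 5952.0 km; running total=19759.8 km
Leg 2 bearing: y=sinΔλ·cosφ2=0.75670867, x=cosφ1·sinφ2-sinφ1·cosφ2·cosΔλ=0.27208713; θ=atan2(y, x)=70.2231° ≈ 70.2°
Leg 3: φ1=0.3383967, φ2=-1.2342148, Δφ=-1.5726115, Δλ=0.8205142 rad; a=sin²(Δφ/2)+cosφ1·cosφ2·sin²(Δλ/2)=0.5504653655; c=2·atan2(√a, √(1-a))=1.671899212; dist=6371·c=10651.670 ≈ 10651.7 km; running total=30411.5 km
Leg 3 bearing: y=sinΔλ·cosφ2=0.24158576, x=cosφ1·sinφ2-sinφ1·cosφ2·cosΔλ=-0.96511621; θ=atan2(y, x)=165.9466° ≈ 165.9°
Leg 4: φ1=-1.2342148, φ2=1.1719834, Δφ=2.4061982, Δλ=2.6041552 rad; a=sin²(Δφ/2)+cosφ1·cosφ2·sin²(Δλ/2)=0.9899920631; c=2·atan2(√a, √(1-a))=2.941178058; dist=6371·c=18738.245 ≈ 18738.2 km; running total=49149.7 km
Leg 4 bearing: y=sinΔλ·cosφ2=0.19879758, x=cosφ1·sinφ2-sinφ1·cosφ2·cosΔλ=-0.01051835; θ=atan2(y, x)=93.0287° ≈ 93.0°
Leg 5: φ1=1.1719834, φ2=0.4920938, Δφ=-0.6798895, Δλ=-2.6522669 rad; a=sin²(Δφ/2)+cosφ1·cosφ2·sin²(Δλ/2)=0.4333457553; c=2·atan2(√a, √(1-a))=1.437089805; dist=6371·c=9155.699 ≈ 9155.7 km; running total=58305.4 km
Leg 5 bearing: y=sinΔλ·cosφ2=-0.41425959, x=cosφ1·sinφ2-sinφ1·cosφ2·cosΔλ=0.90034318; θ=atan2(y, x)=-24.7078° <0 so +360° → 335.2922° ≈ 335.3°

Leg 1: dist=13807.8 km, bearing=275.2°
Leg 2: dist=5952.0 km, bearing=70.2°
Leg 3: dist=10651.7 km, bearing=165.9°
Leg 4: dist=18738.2 km, bearing=93.0°
Leg 5: dist=9155.7 km, bearing=335.3°
Total: 58305.4 km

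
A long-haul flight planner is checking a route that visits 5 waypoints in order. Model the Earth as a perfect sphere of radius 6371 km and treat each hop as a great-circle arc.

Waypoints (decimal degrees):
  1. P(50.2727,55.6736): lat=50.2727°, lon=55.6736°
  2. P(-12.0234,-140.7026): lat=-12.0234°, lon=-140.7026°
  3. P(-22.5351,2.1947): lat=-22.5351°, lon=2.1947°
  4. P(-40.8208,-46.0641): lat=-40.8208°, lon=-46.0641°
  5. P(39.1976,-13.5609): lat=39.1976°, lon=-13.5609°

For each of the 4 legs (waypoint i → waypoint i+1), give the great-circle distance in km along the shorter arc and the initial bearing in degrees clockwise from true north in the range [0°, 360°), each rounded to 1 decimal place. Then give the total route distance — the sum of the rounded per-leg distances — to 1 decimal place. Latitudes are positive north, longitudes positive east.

Leg 1: φ1=0.8774241, φ2=-0.2098479, Δφ=-1.0872721, Δλ=-3.4274113 rad; a=sin²(Δφ/2)+cosφ1·cosφ2·sin²(Δλ/2)=0.8799821885; c=2·atan2(√a, √(1-a))=2.434054633; dist=6371·c=15507.362 ≈ 15507.4 km; running total=15507.4 km
Leg 1 bearing: y=sinΔλ·cosφ2=0.27575785, x=cosφ1·sinφ2-sinφ1·cosφ2·cosΔλ=0.58856754; θ=atan2(y, x)=25.1042° ≈ 25.1°
Leg 2: φ1=-0.2098479, φ2=-0.3933117, Δφ=-0.1834638, Δλ=2.4940284 rad; a=sin²(Δφ/2)+cosφ1·cosφ2·sin²(Δλ/2)=0.8203313099; c=2·atan2(√a, √(1-a))=2.266157268; dist=6371·c=14437.688 ≈ 14437.7 km; running total=29945.1 km
Leg 2 bearing: y=sinΔλ·cosφ2=0.55718471, x=cosφ1·sinφ2-sinφ1·cosφ2·cosΔλ=-0.52829595; θ=atan2(y, x)=133.4755° ≈ 133.5°
Leg 3: φ1=-0.3933117, φ2=-0.7124574, Δφ=-0.3191457, Δλ=-0.8422750 rad; a=sin²(Δφ/2)+cosφ1·cosφ2·sin²(Δλ/2)=0.1420584058; c=2·atan2(√a, √(1-a))=0.772908125; dist=6371·c=4924.198 ≈ 4924.2 km; running total=34869.3 km
Leg 3 bearing: y=sinΔλ·cosφ2=-0.56466212, x=cosφ1·sinφ2-sinφ1·cosφ2·cosΔλ=-0.41069203; θ=atan2(y, x)=-126.0293° <0 so +360° → 233.9707° ≈ 234.0°
Leg 4: φ1=-0.7124574, φ2=0.6841272, Δφ=1.3965845, Δλ=0.5672879 rad; a=sin²(Δφ/2)+cosφ1·cosφ2·sin²(Δλ/2)=0.4592655891; c=2·atan2(√a, √(1-a))=1.489237114; dist=6371·c=9487.930 ≈ 9487.9 km; running total=44357.2 km
Leg 4 bearing: y=sinΔλ·cosφ2=0.41642810, x=cosφ1·sinφ2-sinφ1·cosφ2·cosΔλ=0.90551117; θ=atan2(y, x)=24.6968° ≈ 24.7°

Leg 1: dist=15507.4 km, bearing=25.1°
Leg 2: dist=14437.7 km, bearing=133.5°
Leg 3: dist=4924.2 km, bearing=234.0°
Leg 4: dist=9487.9 km, bearing=24.7°
Total: 44357.2 km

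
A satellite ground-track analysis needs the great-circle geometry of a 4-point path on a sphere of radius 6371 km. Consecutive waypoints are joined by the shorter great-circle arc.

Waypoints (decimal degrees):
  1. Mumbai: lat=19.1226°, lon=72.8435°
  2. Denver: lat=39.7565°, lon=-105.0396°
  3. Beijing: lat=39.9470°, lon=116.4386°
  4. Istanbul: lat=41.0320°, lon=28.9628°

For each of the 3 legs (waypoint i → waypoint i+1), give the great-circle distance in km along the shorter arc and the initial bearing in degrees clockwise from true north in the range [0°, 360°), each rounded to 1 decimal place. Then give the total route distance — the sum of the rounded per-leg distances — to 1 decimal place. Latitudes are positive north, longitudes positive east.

Leg 1: φ1=0.3337523, φ2=0.6938818, Δφ=0.3601295, Δλ=-3.1046458 rad; a=sin²(Δφ/2)+cosφ1·cosφ2·sin²(Δλ/2)=0.7581749680; c=2·atan2(√a, √(1-a))=2.113379561; dist=6371·c=13464.341 ≈ 13464.3 km; running total=13464.3 km
Leg 1 bearing: y=sinΔλ·cosφ2=-0.02839716, x=cosφ1·sinφ2-sinφ1·cosφ2·cosΔλ=0.85590674; θ=atan2(y, x)=-1.9003° <0 so +360° → 358.0997° ≈ 358.1°
Leg 2: φ1=0.6938818, φ2=0.6972067, Δφ=0.0033249, Δλ=3.8655238 rad; a=sin²(Δφ/2)+cosφ1·cosφ2·sin²(Δλ/2)=0.5154665655; c=2·atan2(√a, √(1-a))=1.601734393; dist=6371·c=10204.6498 ≈ 10204.6 km; running total=23668.9 km
Leg 2 bearing: y=sinΔλ·cosφ2=-0.50777168, x=cosφ1·sinφ2-sinφ1·cosφ2·cosΔλ=0.86093616; θ=atan2(y, x)=-30.5317° <0 so +360° → 329.4683° ≈ 329.5°
Leg 3: φ1=0.6972067, φ2=0.7161435, Δφ=0.0189368, Δλ=-1.5267407 rad; a=sin²(Δφ/2)+cosφ1·cosφ2·sin²(Δλ/2)=0.2765091937; c=2·atan2(√a, √(1-a))=1.107408066; dist=6371·c=7055.297 ≈ 7055.3 km; running total=30724.2 km
Leg 3 bearing: y=sinΔλ·cosφ2=-0.75361112, x=cosφ1·sinφ2-sinφ1·cosφ2·cosΔλ=0.48195199; θ=atan2(y, x)=-57.4001° <0 so +360° → 302.5999° ≈ 302.6°

Leg 1: dist=13464.3 km, bearing=358.1°
Leg 2: dist=10204.6 km, bearing=329.5°
Leg 3: dist=7055.3 km, bearing=302.6°
Total: 30724.2 km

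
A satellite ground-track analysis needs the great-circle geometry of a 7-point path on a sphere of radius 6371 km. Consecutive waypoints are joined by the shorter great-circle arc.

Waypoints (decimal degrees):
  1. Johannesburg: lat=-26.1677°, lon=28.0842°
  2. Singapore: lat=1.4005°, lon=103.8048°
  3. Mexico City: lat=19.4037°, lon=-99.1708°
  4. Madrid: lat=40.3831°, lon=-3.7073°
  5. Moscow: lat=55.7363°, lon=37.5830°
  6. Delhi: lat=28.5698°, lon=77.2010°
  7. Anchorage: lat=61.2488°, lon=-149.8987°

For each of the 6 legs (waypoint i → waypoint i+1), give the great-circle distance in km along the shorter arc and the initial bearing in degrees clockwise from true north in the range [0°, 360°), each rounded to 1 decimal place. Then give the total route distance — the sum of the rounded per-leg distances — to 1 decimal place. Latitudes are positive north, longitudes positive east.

Leg 1: φ1=-0.4567125, φ2=0.0244433, Δφ=0.4811559, Δλ=1.3215738 rad; a=sin²(Δφ/2)+cosφ1·cosφ2·sin²(Δλ/2)=0.3947369481; c=2·atan2(√a, √(1-a))=1.358683233; dist=6371·c=8656.171 ≈ 8656.2 km; running total=8656.2 km
Leg 1 bearing: y=sinΔλ·cosφ2=0.96881498, x=cosφ1·sinφ2-sinφ1·cosφ2·cosΔλ=0.13067630; θ=atan2(y, x)=82.3182° ≈ 82.3°
Leg 2: φ1=0.0244433, φ2=0.3386585, Δφ=0.3142151, Δλ=-3.5425925 rad; a=sin²(Δφ/2)+cosφ1·cosφ2·sin²(Δλ/2)=0.9299994718; c=2·atan2(√a, √(1-a))=2.606063929; dist=6371·c=16603.233 ≈ 16603.2 km; running total=25259.4 km
Leg 2 bearing: y=sinΔλ·cosφ2=0.36816830, x=cosφ1·sinφ2-sinφ1·cosφ2·cosΔλ=0.35334674; θ=atan2(y, x)=46.1768° ≈ 46.2°
Leg 3: φ1=0.3386585, φ2=0.7048181, Δφ=0.3661596, Δλ=1.6661524 rad; a=sin²(Δφ/2)+cosφ1·cosφ2·sin²(Δλ/2)=0.4265805259; c=2·atan2(√a, √(1-a))=1.423424510; dist=6371·c=9068.638 ≈ 9068.6 km; running total=34328.0 km
Leg 3 bearing: y=sinΔλ·cosφ2=0.75826895, x=cosφ1·sinφ2-sinφ1·cosφ2·cosΔλ=0.63519015; θ=atan2(y, x)=50.0476° ≈ 50.0°
Leg 4: φ1=0.7048181, φ2=0.9727819, Δφ=0.2679639, Δλ=0.7206517 rad; a=sin²(Δφ/2)+cosφ1·cosφ2·sin²(Δλ/2)=0.0711559344; c=2·atan2(√a, √(1-a))=0.540039969; dist=6371·c=3440.595 ≈ 3440.6 km; running total=37768.6 km
Leg 4 bearing: y=sinΔλ·cosφ2=0.37151102, x=cosφ1·sinφ2-sinφ1·cosφ2·cosΔλ=0.35545835; θ=atan2(y, x)=46.2650° ≈ 46.3°
Leg 5: φ1=0.9727819, φ2=0.4986371, Δφ=-0.4741449, Δλ=0.6914645 rad; a=sin²(Δφ/2)+cosφ1·cosφ2·sin²(Δλ/2)=0.1119424850; c=2·atan2(√a, √(1-a))=0.682314922; dist=6371·c=4347.028 ≈ 4347.0 km; running total=42115.6 km
Leg 5 bearing: y=sinΔλ·cosφ2=0.56002073, x=cosφ1·sinφ2-sinφ1·cosφ2·cosΔλ=-0.28986591; θ=atan2(y, x)=117.3660° ≈ 117.4°
Leg 6: φ1=0.4986371, φ2=1.0689932, Δφ=0.5703561, Δλ=-3.9636375 rad; a=sin²(Δφ/2)+cosφ1·cosφ2·sin²(Δλ/2)=0.4341461017; c=2·atan2(√a, √(1-a))=1.438704739; dist=6371·c=9165.988 ≈ 9166.0 km; running total=51281.6 km
Leg 6 bearing: y=sinΔλ·cosφ2=0.35235664, x=cosφ1·sinφ2-sinφ1·cosφ2·cosΔλ=0.92655159; θ=atan2(y, x)=20.8212° ≈ 20.8°

Leg 1: dist=8656.2 km, bearing=82.3°
Leg 2: dist=16603.2 km, bearing=46.2°
Leg 3: dist=9068.6 km, bearing=50.0°
Leg 4: dist=3440.6 km, bearing=46.3°
Leg 5: dist=4347.0 km, bearing=117.4°
Leg 6: dist=9166.0 km, bearing=20.8°
Total: 51281.6 km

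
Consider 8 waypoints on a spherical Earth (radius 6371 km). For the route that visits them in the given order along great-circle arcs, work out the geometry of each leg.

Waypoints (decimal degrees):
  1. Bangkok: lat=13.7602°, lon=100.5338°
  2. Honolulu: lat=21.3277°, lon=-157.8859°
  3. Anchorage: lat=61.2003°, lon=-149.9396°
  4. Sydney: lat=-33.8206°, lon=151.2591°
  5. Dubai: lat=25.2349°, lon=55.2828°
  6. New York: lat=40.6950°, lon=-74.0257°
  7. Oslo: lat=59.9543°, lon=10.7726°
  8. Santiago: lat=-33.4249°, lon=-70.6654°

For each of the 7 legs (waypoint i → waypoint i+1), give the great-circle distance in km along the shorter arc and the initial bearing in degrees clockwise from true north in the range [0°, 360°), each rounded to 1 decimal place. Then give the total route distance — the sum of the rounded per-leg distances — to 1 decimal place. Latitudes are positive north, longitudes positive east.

Leg 1: φ1=0.2401608, φ2=0.3722386, Δφ=0.1320778, Δλ=-4.5102746 rad; a=sin²(Δφ/2)+cosφ1·cosφ2·sin²(Δλ/2)=0.5475585267; c=2·atan2(√a, √(1-a))=1.666057392; dist=6371·c=10614.452 ≈ 10614.5 km; running total=10614.5 km
Leg 1 bearing: y=sinΔλ·cosφ2=0.91255388, x=cosφ1·sinφ2-sinφ1·cosφ2·cosΔλ=0.39774133; θ=atan2(y, x)=66.4498° ≈ 66.4°
Leg 2: φ1=0.3722386, φ2=1.0681467, Δφ=0.6959082, Δλ=0.1386891 rad; a=sin²(Δφ/2)+cosφ1·cosφ2·sin²(Δλ/2)=0.1184185557; c=2·atan2(√a, √(1-a))=0.702602707; dist=6371·c=4476.282 ≈ 4476.3 km; running total=15090.8 km
Leg 2 bearing: y=sinΔλ·cosφ2=0.06659936, x=cosφ1·sinφ2-sinφ1·cosφ2·cosΔλ=0.64276507; θ=atan2(y, x)=5.9155° ≈ 5.9°
Leg 3: φ1=1.0681467, φ2=-0.5902808, Δφ=-1.6584276, Δλ=5.2569090 rad; a=sin²(Δφ/2)+cosφ1·cosφ2·sin²(Δλ/2)=0.6402133805; c=2·atan2(√a, √(1-a))=1.855035008; dist=6371·c=11818.428 ≈ 11818.4 km; running total=26909.2 km
Leg 3 bearing: y=sinΔλ·cosφ2=-0.71063305, x=cosφ1·sinφ2-sinφ1·cosφ2·cosΔλ=-0.64526080; θ=atan2(y, x)=-132.2397° <0 so +360° → 227.7603° ≈ 227.8°
Leg 4: φ1=-0.5902808, φ2=0.4404321, Δφ=1.0307129, Δλ=-1.6751024 rad; a=sin²(Δφ/2)+cosφ1·cosφ2·sin²(Δλ/2)=0.6577685581; c=2·atan2(√a, √(1-a))=1.891818961; dist=6371·c=12052.779 ≈ 12052.8 km; running total=38962.0 km
Leg 4 bearing: y=sinΔλ·cosφ2=-0.89965125, x=cosφ1·sinφ2-sinφ1·cosφ2·cosΔλ=0.30176804; θ=atan2(y, x)=-71.4571° <0 so +360° → 288.5429° ≈ 288.5°
Leg 5: φ1=0.4404321, φ2=0.7102617, Δφ=0.2698296, Δλ=-2.2568591 rad; a=sin²(Δφ/2)+cosφ1·cosφ2·sin²(Δλ/2)=0.5782462370; c=2·atan2(√a, √(1-a))=1.727934692; dist=6371·c=11008.672 ≈ 11008.7 km; running total=49970.7 km
Leg 5 bearing: y=sinΔλ·cosφ2=-0.58664762, x=cosφ1·sinφ2-sinφ1·cosφ2·cosΔλ=0.79457830; θ=atan2(y, x)=-36.4389° <0 so +360° → 323.5611° ≈ 323.6°
Leg 6: φ1=0.7102617, φ2=1.0463999, Δφ=0.3361382, Δλ=1.4800095 rad; a=sin²(Δφ/2)+cosφ1·cosφ2·sin²(Δλ/2)=0.2005833214; c=2·atan2(√a, √(1-a))=0.928752725; dist=6371·c=5917.084 ≈ 5917.1 km; running total=55887.8 km
Leg 6 bearing: y=sinΔλ·cosφ2=0.49862861, x=cosφ1·sinφ2-sinφ1·cosφ2·cosΔλ=0.62671215; θ=atan2(y, x)=38.5067° ≈ 38.5°
Leg 7: φ1=1.0463999, φ2=-0.5833746, Δφ=-1.6297745, Δλ=-1.4213612 rad; a=sin²(Δφ/2)+cosφ1·cosφ2·sin²(Δλ/2)=0.7073053767; c=2·atan2(√a, √(1-a))=1.998311344; dist=6371·c=12731.242 ≈ 12731.2 km; running total=68619.0 km
Leg 7 bearing: y=sinΔλ·cosφ2=-0.82530712, x=cosφ1·sinφ2-sinφ1·cosφ2·cosΔλ=-0.38336155; θ=atan2(y, x)=-114.9152° <0 so +360° → 245.0848° ≈ 245.1°

Leg 1: dist=10614.5 km, bearing=66.4°
Leg 2: dist=4476.3 km, bearing=5.9°
Leg 3: dist=11818.4 km, bearing=227.8°
Leg 4: dist=12052.8 km, bearing=288.5°
Leg 5: dist=11008.7 km, bearing=323.6°
Leg 6: dist=5917.1 km, bearing=38.5°
Leg 7: dist=12731.2 km, bearing=245.1°
Total: 68619.0 km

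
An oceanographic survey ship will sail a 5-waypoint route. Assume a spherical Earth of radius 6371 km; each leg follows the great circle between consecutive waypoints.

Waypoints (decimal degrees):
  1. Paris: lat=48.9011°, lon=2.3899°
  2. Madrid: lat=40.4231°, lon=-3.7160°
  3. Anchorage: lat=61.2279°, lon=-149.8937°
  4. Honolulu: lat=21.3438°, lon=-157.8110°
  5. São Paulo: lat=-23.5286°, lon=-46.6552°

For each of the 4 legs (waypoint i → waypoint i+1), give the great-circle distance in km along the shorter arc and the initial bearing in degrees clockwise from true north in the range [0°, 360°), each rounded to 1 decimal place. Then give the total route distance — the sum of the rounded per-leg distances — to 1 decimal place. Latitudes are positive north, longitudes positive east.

Leg 1: φ1=0.8534852, φ2=0.7055162, Δφ=-0.1479690, Δλ=-0.1065681 rad; a=sin²(Δφ/2)+cosφ1·cosφ2·sin²(Δλ/2)=0.0068832082; c=2·atan2(√a, √(1-a))=0.166121152; dist=6371·c=1058.358 ≈ 1058.4 km; running total=1058.4 km
Leg 1 bearing: y=sinΔλ·cosφ2=-0.08097434, x=cosφ1·sinφ2-sinφ1·cosφ2·cosΔλ=-0.14417516; θ=atan2(y, x)=-150.6798° <0 so +360° → 209.3202° ≈ 209.3°
Leg 2: φ1=0.7055162, φ2=1.0686284, Δφ=0.3631123, Δλ=-2.5512822 rad; a=sin²(Δφ/2)+cosφ1·cosφ2·sin²(Δλ/2)=0.3680198360; c=2·atan2(√a, √(1-a))=1.303670465; dist=6371·c=8305.685 ≈ 8305.7 km; running total=9364.1 km
Leg 2 bearing: y=sinΔλ·cosφ2=-0.26791570, x=cosφ1·sinφ2-sinφ1·cosφ2·cosΔλ=0.92657764; θ=atan2(y, x)=-16.1270° <0 so +360° → 343.8730° ≈ 343.9°
Leg 3: φ1=1.0686284, φ2=0.3725196, Δφ=-0.6961089, Δλ=-0.1381830 rad; a=sin²(Δφ/2)+cosφ1·cosφ2·sin²(Δλ/2)=0.1184651196; c=2·atan2(√a, √(1-a))=0.702746810; dist=6371·c=4477.200 ≈ 4477.2 km; running total=13841.3 km
Leg 3 bearing: y=sinΔλ·cosφ2=-0.12829623, x=cosφ1·sinφ2-sinφ1·cosφ2·cosΔλ=-0.63345451; θ=atan2(y, x)=-168.5505° <0 so +360° → 191.4495° ≈ 191.4°
Leg 4: φ1=0.3725196, φ2=-0.4106515, Δφ=-0.7831711, Δλ=1.9400347 rad; a=sin²(Δφ/2)+cosφ1·cosφ2·sin²(Δλ/2)=0.7267506017; c=2·atan2(√a, √(1-a))=2.041486152; dist=6371·c=13006.308 ≈ 13006.3 km; running total=26847.6 km
Leg 4 bearing: y=sinΔλ·cosφ2=0.85506678, x=cosφ1·sinφ2-sinφ1·cosφ2·cosΔλ=-0.25139105; θ=atan2(y, x)=106.3834° ≈ 106.4°

Leg 1: dist=1058.4 km, bearing=209.3°
Leg 2: dist=8305.7 km, bearing=343.9°
Leg 3: dist=4477.2 km, bearing=191.4°
Leg 4: dist=13006.3 km, bearing=106.4°
Total: 26847.6 km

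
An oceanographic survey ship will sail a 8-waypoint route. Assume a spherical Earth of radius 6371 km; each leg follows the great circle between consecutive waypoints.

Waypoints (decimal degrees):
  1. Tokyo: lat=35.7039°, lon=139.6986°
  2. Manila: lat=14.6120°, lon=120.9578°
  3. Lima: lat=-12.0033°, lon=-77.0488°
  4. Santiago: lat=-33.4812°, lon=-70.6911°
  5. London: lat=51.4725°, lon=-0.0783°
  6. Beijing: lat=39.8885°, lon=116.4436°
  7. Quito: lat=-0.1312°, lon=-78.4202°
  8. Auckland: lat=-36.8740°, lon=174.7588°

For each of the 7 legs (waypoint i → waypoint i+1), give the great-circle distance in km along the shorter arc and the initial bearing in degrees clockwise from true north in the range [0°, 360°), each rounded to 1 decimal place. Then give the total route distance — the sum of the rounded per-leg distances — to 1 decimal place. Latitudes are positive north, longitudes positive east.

Leg 1: φ1=0.6231506, φ2=0.2550275, Δφ=-0.3681231, Δλ=-0.3270887 rad; a=sin²(Δφ/2)+cosφ1·cosφ2·sin²(Δλ/2)=0.0543281211; c=2·atan2(√a, √(1-a))=0.470495535; dist=6371·c=2997.527 ≈ 2997.5 km; running total=2997.5 km
Leg 1 bearing: y=sinΔλ·cosφ2=-0.31089581, x=cosφ1·sinφ2-sinφ1·cosφ2·cosΔλ=-0.32992439; θ=atan2(y, x)=-136.7008° <0 so +360° → 223.2992° ≈ 223.3°
Leg 2: φ1=0.2550275, φ2=-0.2094971, Δφ=-0.4645246, Δλ=-3.4558671 rad; a=sin²(Δφ/2)+cosφ1·cosφ2·sin²(Δλ/2)=0.9763025033; c=2·atan2(√a, √(1-a))=2.832483678; dist=6371·c=18045.754 ≈ 18045.8 km; running total=21043.3 km
Leg 2 bearing: y=sinΔλ·cosφ2=0.30236769, x=cosφ1·sinφ2-sinφ1·cosφ2·cosΔλ=0.03342878; θ=atan2(y, x)=83.6912° ≈ 83.7°
Leg 3: φ1=-0.2094971, φ2=-0.5843572, Δφ=-0.3748601, Δλ=0.1109628 rad; a=sin²(Δφ/2)+cosφ1·cosφ2·sin²(Δλ/2)=0.0372292697; c=2·atan2(√a, √(1-a))=0.388333232; dist=6371·c=2474.071 ≈ 2474.1 km; running total=23517.4 km
Leg 3 bearing: y=sinΔλ·cosφ2=0.09236059, x=cosφ1·sinφ2-sinφ1·cosφ2·cosΔλ=-0.36720911; θ=atan2(y, x)=165.8818° ≈ 165.9°
Leg 4: φ1=-0.5843572, φ2=0.8983646, Δφ=1.4827218, Δλ=1.2324259 rad; a=sin²(Δφ/2)+cosφ1·cosφ2·sin²(Δλ/2)=0.6295562334; c=2·atan2(√a, √(1-a))=1.832899499; dist=6371·c=11677.403 ≈ 11677.4 km; running total=35194.8 km
Leg 4 bearing: y=sinΔλ·cosφ2=0.58757035, x=cosφ1·sinφ2-sinφ1·cosφ2·cosΔλ=0.76656495; θ=atan2(y, x)=37.4701° ≈ 37.5°
Leg 5: φ1=0.8983646, φ2=0.6961857, Δφ=-0.2021789, Δλ=2.0336908 rad; a=sin²(Δφ/2)+cosφ1·cosφ2·sin²(Δλ/2)=0.3558638252; c=2·atan2(√a, √(1-a))=1.278374224; dist=6371·c=8144.522 ≈ 8144.5 km; running total=43339.3 km
Leg 5 bearing: y=sinΔλ·cosφ2=0.68654675, x=cosφ1·sinφ2-sinφ1·cosφ2·cosΔλ=0.66749727; θ=atan2(y, x)=45.8060° ≈ 45.8°
Leg 6: φ1=0.6961857, φ2=-0.0022899, Δφ=-0.6984755, Δλ=-3.4010149 rad; a=sin²(Δφ/2)+cosφ1·cosφ2·sin²(Δλ/2)=0.8715427499; c=2·atan2(√a, √(1-a))=2.408465711; dist=6371·c=15344.335 ≈ 15344.3 km; running total=58683.6 km
Leg 6 bearing: y=sinΔλ·cosφ2=0.25652150, x=cosφ1·sinφ2-sinφ1·cosφ2·cosΔλ=0.61807820; θ=atan2(y, x)=22.5400° ≈ 22.5°
Leg 7: φ1=-0.0022899, φ2=-0.6435727, Δφ=-0.6412828, Δλ=4.4188071 rad; a=sin²(Δφ/2)+cosφ1·cosφ2·sin²(Δλ/2)=0.6150595151; c=2·atan2(√a, √(1-a))=1.802996321; dist=6371·c=11486.890 ≈ 11486.9 km; running total=70170.5 km
Leg 7 bearing: y=sinΔλ·cosφ2=-0.76572967, x=cosφ1·sinφ2-sinφ1·cosφ2·cosΔλ=-0.60058580; θ=atan2(y, x)=-128.1082° <0 so +360° → 231.8918° ≈ 231.9°

Leg 1: dist=2997.5 km, bearing=223.3°
Leg 2: dist=18045.8 km, bearing=83.7°
Leg 3: dist=2474.1 km, bearing=165.9°
Leg 4: dist=11677.4 km, bearing=37.5°
Leg 5: dist=8144.5 km, bearing=45.8°
Leg 6: dist=15344.3 km, bearing=22.5°
Leg 7: dist=11486.9 km, bearing=231.9°
Total: 70170.5 km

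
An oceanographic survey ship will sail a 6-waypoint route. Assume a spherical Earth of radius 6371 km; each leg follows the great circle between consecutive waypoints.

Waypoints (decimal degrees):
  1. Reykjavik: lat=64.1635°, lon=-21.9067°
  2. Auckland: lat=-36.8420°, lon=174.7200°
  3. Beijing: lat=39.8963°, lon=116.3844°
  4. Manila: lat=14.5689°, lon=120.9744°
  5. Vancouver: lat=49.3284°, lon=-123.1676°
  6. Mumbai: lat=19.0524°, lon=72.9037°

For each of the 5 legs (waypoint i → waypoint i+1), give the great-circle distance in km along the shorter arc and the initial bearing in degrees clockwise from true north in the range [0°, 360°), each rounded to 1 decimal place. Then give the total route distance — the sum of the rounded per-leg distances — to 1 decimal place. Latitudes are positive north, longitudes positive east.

Leg 1: dist=16780.5 km, bearing=331.9°
Leg 2: dist=10404.6 km, bearing=319.1°
Leg 3: dist=2851.5 km, bearing=169.7°
Leg 4: dist=10545.4 km, bearing=36.1°
Leg 5: dist=12247.3 km, bearing=343.8°
Total: 52829.3 km

Leg 1: φ1=1.1198643, φ2=-0.6430142, Δφ=-1.7628785, Δλ=3.4317833 rad; a=sin²(Δφ/2)+cosφ1·cosφ2·sin²(Δλ/2)=0.9369313605; c=2·atan2(√a, √(1-a))=2.633887954; dist=6371·c=16780.500 ≈ 16780.5 km; running total=16780.5 km
Leg 1 bearing: y=sinΔλ·cosφ2=-0.22899150, x=cosφ1·sinφ2-sinφ1·cosφ2·cosΔλ=0.42886692; θ=atan2(y, x)=-28.0998° <0 so +360° → 331.9002° ≈ 331.9°
Leg 2: φ1=-0.6430142, φ2=0.6963218, Δφ=1.3393360, Δλ=-1.0181483 rad; a=sin²(Δφ/2)+cosφ1·cosφ2·sin²(Δλ/2)=0.5311404134; c=2·atan2(√a, √(1-a))=1.633117487; dist=6371·c=10404.592 ≈ 10404.6 km; running total=27185.1 km
Leg 2 bearing: y=sinΔλ·cosφ2=-0.65299824, x=cosφ1·sinφ2-sinφ1·cosφ2·cosΔλ=0.75479428; θ=atan2(y, x)=-40.8642° <0 so +360° → 319.1358° ≈ 319.1°
Leg 3: φ1=0.6963218, φ2=0.2542753, Δφ=-0.4420465, Δλ=0.0801106 rad; a=sin²(Δφ/2)+cosφ1·cosφ2·sin²(Δλ/2)=0.0492516734; c=2·atan2(√a, √(1-a))=0.447580989; dist=6371·c=2851.538 ≈ 2851.5 km; running total=30036.6 km
Leg 3 bearing: y=sinΔλ·cosφ2=0.07745182, x=cosφ1·sinφ2-sinφ1·cosφ2·cosΔλ=-0.42579925; θ=atan2(y, x)=169.6908° ≈ 169.7°
Leg 4: φ1=0.2542753, φ2=0.8609430, Δφ=0.6066677, Δλ=-4.2610817 rad; a=sin²(Δφ/2)+cosφ1·cosφ2·sin²(Δλ/2)=0.5421593300; c=2·atan2(√a, √(1-a))=1.655215220; dist=6371·c=10545.376 ≈ 10545.4 km; running total=40582.0 km
Leg 4 bearing: y=sinΔλ·cosφ2=0.58647060, x=cosφ1·sinφ2-sinφ1·cosφ2·cosΔλ=0.80556974; θ=atan2(y, x)=36.0554° ≈ 36.1°
Leg 5: φ1=0.8609430, φ2=0.3325271, Δφ=-0.5284159, Δλ=3.4220898 rad; a=sin²(Δφ/2)+cosφ1·cosφ2·sin²(Δλ/2)=0.6721803588; c=2·atan2(√a, √(1-a))=1.922354097; dist=6371·c=12247.318 ≈ 12247.3 km; running total=52829.3 km
Leg 5 bearing: y=sinΔλ·cosφ2=-0.26166854, x=cosφ1·sinφ2-sinφ1·cosφ2·cosΔλ=0.90163478; θ=atan2(y, x)=-16.1836° <0 so +360° → 343.8164° ≈ 343.8°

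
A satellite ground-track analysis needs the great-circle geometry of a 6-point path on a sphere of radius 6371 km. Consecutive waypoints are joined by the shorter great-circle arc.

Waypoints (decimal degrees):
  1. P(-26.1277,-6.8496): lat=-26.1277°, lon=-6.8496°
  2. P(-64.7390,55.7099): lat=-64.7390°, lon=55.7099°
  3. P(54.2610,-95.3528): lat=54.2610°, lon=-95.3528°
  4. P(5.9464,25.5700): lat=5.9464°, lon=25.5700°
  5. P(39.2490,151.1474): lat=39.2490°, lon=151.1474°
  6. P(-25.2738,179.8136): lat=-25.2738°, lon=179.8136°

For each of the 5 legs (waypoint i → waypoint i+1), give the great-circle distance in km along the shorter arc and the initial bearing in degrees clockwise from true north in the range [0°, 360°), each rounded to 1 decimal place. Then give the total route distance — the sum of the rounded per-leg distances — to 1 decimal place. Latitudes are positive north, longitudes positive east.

Leg 1: φ1=-0.4560144, φ2=-1.1299087, Δφ=-0.6738943, Δλ=1.0918693 rad; a=sin²(Δφ/2)+cosφ1·cosφ2·sin²(Δλ/2)=0.2125894374; c=2·atan2(√a, √(1-a))=0.958410794; dist=6371·c=6106.035 ≈ 6106.0 km; running total=6106.0 km
Leg 1 bearing: y=sinΔλ·cosφ2=0.37872953, x=cosφ1·sinφ2-sinφ1·cosφ2·cosΔλ=-0.72535827; θ=atan2(y, x)=152.4297° ≈ 152.4°
Leg 2: φ1=-1.1299087, φ2=0.9470331, Δφ=2.0769418, Δλ=-2.6365415 rad; a=sin²(Δφ/2)+cosφ1·cosφ2·sin²(Δλ/2)=0.9761024642; c=2·atan2(√a, √(1-a))=2.831171236; dist=6371·c=18037.392 ≈ 18037.4 km; running total=24143.4 km
Leg 2 bearing: y=sinΔλ·cosφ2=-0.28261510, x=cosφ1·sinφ2-sinφ1·cosφ2·cosΔλ=-0.11590720; θ=atan2(y, x)=-112.2997° <0 so +360° → 247.7003° ≈ 247.7°
Leg 3: φ1=0.9470331, φ2=0.1037843, Δφ=-0.8432488, Δλ=2.1105010 rad; a=sin²(Δφ/2)+cosφ1·cosφ2·sin²(Δλ/2)=0.6072257700; c=2·atan2(√a, √(1-a))=1.786926598; dist=6371·c=11384.509 ≈ 11384.5 km; running total=35527.9 km
Leg 3 bearing: y=sinΔλ·cosφ2=0.85324455, x=cosφ1·sinφ2-sinφ1·cosφ2·cosΔλ=0.47537804; θ=atan2(y, x)=60.8760° ≈ 60.9°
Leg 4: φ1=0.1037843, φ2=0.6850243, Δφ=0.5812400, Δλ=2.1917391 rad; a=sin²(Δφ/2)+cosφ1·cosφ2·sin²(Δλ/2)=0.6912899186; c=2·atan2(√a, √(1-a))=1.963383280; dist=6371·c=12508.715 ≈ 12508.7 km; running total=48036.6 km
Leg 4 bearing: y=sinΔλ·cosφ2=0.62984599, x=cosφ1·sinφ2-sinφ1·cosφ2·cosΔλ=0.67596353; θ=atan2(y, x)=42.9773° ≈ 43.0°
Leg 5: φ1=0.6850243, φ2=-0.4411110, Δφ=-1.1261353, Δλ=0.5003196 rad; a=sin²(Δφ/2)+cosφ1·cosφ2·sin²(Δλ/2)=0.3278407192; c=2·atan2(√a, √(1-a))=1.219283459; dist=6371·c=7768.055 ≈ 7768.1 km; running total=55804.7 km
Leg 5 bearing: y=sinΔλ·cosφ2=0.43378749, x=cosφ1·sinφ2-sinφ1·cosφ2·cosΔλ=-0.83263025; θ=atan2(y, x)=152.4812° ≈ 152.5°

Leg 1: dist=6106.0 km, bearing=152.4°
Leg 2: dist=18037.4 km, bearing=247.7°
Leg 3: dist=11384.5 km, bearing=60.9°
Leg 4: dist=12508.7 km, bearing=43.0°
Leg 5: dist=7768.1 km, bearing=152.5°
Total: 55804.7 km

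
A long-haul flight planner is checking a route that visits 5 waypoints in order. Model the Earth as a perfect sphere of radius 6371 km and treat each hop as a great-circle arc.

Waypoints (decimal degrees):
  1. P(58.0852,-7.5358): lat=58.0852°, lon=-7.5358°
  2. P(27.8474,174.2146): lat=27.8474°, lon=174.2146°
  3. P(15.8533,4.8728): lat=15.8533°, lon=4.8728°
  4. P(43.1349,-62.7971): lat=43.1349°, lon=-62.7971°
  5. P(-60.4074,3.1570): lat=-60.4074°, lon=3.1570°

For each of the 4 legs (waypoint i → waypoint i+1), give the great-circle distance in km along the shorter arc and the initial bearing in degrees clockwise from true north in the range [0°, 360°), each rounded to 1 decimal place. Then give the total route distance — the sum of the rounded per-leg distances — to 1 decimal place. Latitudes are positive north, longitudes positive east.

Leg 1: dist=10458.4 km, bearing=358.4°
Leg 2: dist=15021.9 km, bearing=345.4°
Leg 3: dist=7008.9 km, bearing=310.8°
Leg 4: dist=12964.9 km, bearing=149.7°
Total: 45454.1 km

Leg 1: φ1=1.0137780, φ2=0.4860288, Δφ=-0.5277492, Δλ=3.1721429 rad; a=sin²(Δφ/2)+cosφ1·cosφ2·sin²(Δλ/2)=0.5353558977; c=2·atan2(√a, √(1-a))=1.641567183; dist=6371·c=10458.425 ≈ 10458.4 km; running total=10458.4 km
Leg 1 bearing: y=sinΔλ·cosφ2=-0.02700817, x=cosφ1·sinφ2-sinφ1·cosφ2·cosΔλ=0.99713109; θ=atan2(y, x)=-1.5515° <0 so +360° → 358.4485° ≈ 358.4°
Leg 2: φ1=0.4860288, φ2=0.2766923, Δφ=-0.2093365, Δλ=-2.9555720 rad; a=sin²(Δφ/2)+cosφ1·cosφ2·sin²(Δλ/2)=0.8541423835; c=2·atan2(√a, √(1-a))=2.357861804; dist=6371·c=15021.938 ≈ 15021.9 km; running total=25480.3 km
Leg 2 bearing: y=sinΔλ·cosφ2=-0.17791501, x=cosφ1·sinφ2-sinφ1·cosφ2·cosΔλ=0.68313903; θ=atan2(y, x)=-14.5977° <0 so +360° → 345.4023° ≈ 345.4°
Leg 3: φ1=0.2766923, φ2=0.7528460, Δφ=0.4761537, Δλ=-1.1810626 rad; a=sin²(Δφ/2)+cosφ1·cosφ2·sin²(Δλ/2)=0.2732548189; c=2·atan2(√a, √(1-a))=1.100118666; dist=6371·c=7008.856 ≈ 7008.9 km; running total=32489.2 km
Leg 3 bearing: y=sinΔλ·cosφ2=-0.67502248, x=cosφ1·sinφ2-sinφ1·cosφ2·cosΔλ=0.58197178; θ=atan2(y, x)=-49.2337° <0 so +360° → 310.7663° ≈ 310.8°
Leg 4: φ1=0.7528460, φ2=-1.0543080, Δφ=-1.8071541, Δλ=1.1511162 rad; a=sin²(Δφ/2)+cosφ1·cosφ2·sin²(Δλ/2)=0.7238469377; c=2·atan2(√a, √(1-a))=2.034980977; dist=6371·c=12964.864 ≈ 12964.9 km; running total=45454.1 km
Leg 4 bearing: y=sinΔλ·cosφ2=0.45097470, x=cosφ1·sinφ2-sinφ1·cosφ2·cosΔλ=-0.77213471; θ=atan2(y, x)=149.7124° ≈ 149.7°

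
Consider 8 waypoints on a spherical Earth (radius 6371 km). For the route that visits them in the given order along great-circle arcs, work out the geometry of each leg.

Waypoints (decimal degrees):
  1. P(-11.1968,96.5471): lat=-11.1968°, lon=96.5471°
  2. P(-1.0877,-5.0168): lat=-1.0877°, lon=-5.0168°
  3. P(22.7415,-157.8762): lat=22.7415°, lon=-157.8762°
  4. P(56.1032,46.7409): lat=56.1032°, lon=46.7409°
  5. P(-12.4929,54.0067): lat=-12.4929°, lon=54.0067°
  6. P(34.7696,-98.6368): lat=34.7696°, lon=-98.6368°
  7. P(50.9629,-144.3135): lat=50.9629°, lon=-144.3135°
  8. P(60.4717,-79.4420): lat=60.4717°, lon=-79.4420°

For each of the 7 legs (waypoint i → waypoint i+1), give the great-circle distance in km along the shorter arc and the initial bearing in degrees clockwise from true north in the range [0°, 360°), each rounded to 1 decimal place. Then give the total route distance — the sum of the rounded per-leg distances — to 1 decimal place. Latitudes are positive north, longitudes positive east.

Leg 1: φ1=-0.1954210, φ2=-0.0189839, Δφ=0.1764371, Δλ=-1.7726245 rad; a=sin²(Δφ/2)+cosφ1·cosφ2·sin²(Δλ/2)=0.5964618058; c=2·atan2(√a, √(1-a))=1.764937192; dist=6371·c=11244.415 ≈ 11244.4 km; running total=11244.4 km
Leg 1 bearing: y=sinΔλ·cosφ2=-0.97952521, x=cosφ1·sinφ2-sinφ1·cosφ2·cosΔλ=-0.05753984; θ=atan2(y, x)=-93.3618° <0 so +360° → 266.6382° ≈ 266.6°
Leg 2: φ1=-0.0189839, φ2=0.3969141, Δφ=0.4158980, Δλ=-2.6678998 rad; a=sin²(Δφ/2)+cosφ1·cosφ2·sin²(Δλ/2)=0.9139493213; c=2·atan2(√a, √(1-a))=2.546147034; dist=6371·c=16221.503 ≈ 16221.5 km; running total=27465.9 km
Leg 2 bearing: y=sinΔλ·cosφ2=-0.42071175, x=cosφ1·sinφ2-sinφ1·cosφ2·cosΔλ=0.37092514; θ=atan2(y, x)=-48.5986° <0 so +360° → 311.4014° ≈ 311.4°
Leg 3: φ1=0.3969141, φ2=0.9791856, Δφ=0.5822715, Δλ=3.5712421 rad; a=sin²(Δφ/2)+cosφ1·cosφ2·sin²(Δλ/2)=0.5733606777; c=2·atan2(√a, √(1-a))=1.718049264; dist=6371·c=10945.692 ≈ 10945.7 km; running total=38411.6 km
Leg 3 bearing: y=sinΔλ·cosφ2=-0.23231061, x=cosφ1·sinφ2-sinφ1·cosφ2·cosΔλ=0.96151164; θ=atan2(y, x)=-13.5829° <0 so +360° → 346.4171° ≈ 346.4°
Leg 4: φ1=0.9791856, φ2=-0.2180422, Δφ=-1.1972278, Δλ=0.1268121 rad; a=sin²(Δφ/2)+cosφ1·cosφ2·sin²(Δλ/2)=0.3197160340; c=2·atan2(√a, √(1-a))=1.201919615; dist=6371·c=7657.430 ≈ 7657.4 km; running total=46069.0 km
Leg 4 bearing: y=sinΔλ·cosφ2=0.12347801, x=cosφ1·sinφ2-sinφ1·cosφ2·cosΔλ=-0.92452363; θ=atan2(y, x)=172.3927° ≈ 172.4°
Leg 5: φ1=-0.2180422, φ2=0.6068440, Δφ=0.8248862, Δλ=-2.6641317 rad; a=sin²(Δφ/2)+cosφ1·cosφ2·sin²(Δλ/2)=0.9178358239; c=2·atan2(√a, √(1-a))=2.560150868; dist=6371·c=16310.721 ≈ 16310.7 km; running total=62379.7 km
Leg 5 bearing: y=sinΔλ·cosφ2=-0.37747818, x=cosφ1·sinφ2-sinφ1·cosφ2·cosΔλ=0.39895253; θ=atan2(y, x)=-43.4157° <0 so +360° → 316.5843° ≈ 316.6°
Leg 6: φ1=0.6068440, φ2=0.8894704, Δφ=0.2826264, Δλ=-0.7972088 rad; a=sin²(Δφ/2)+cosφ1·cosφ2·sin²(Δλ/2)=0.0977769697; c=2·atan2(√a, √(1-a))=0.636053966; dist=6371·c=4052.300 ≈ 4052.3 km; running total=66432.0 km
Leg 6 bearing: y=sinΔλ·cosφ2=-0.45058117, x=cosφ1·sinφ2-sinφ1·cosφ2·cosΔλ=0.38709579; θ=atan2(y, x)=-49.3340° <0 so +360° → 310.6660° ≈ 310.7°
Leg 7: φ1=0.8894704, φ2=1.0554303, Δφ=0.1659599, Δλ=1.1322213 rad; a=sin²(Δφ/2)+cosφ1·cosφ2·sin²(Δλ/2)=0.0961672880; c=2·atan2(√a, √(1-a))=0.630614334; dist=6371·c=4017.644 ≈ 4017.6 km; running total=70449.6 km
Leg 7 bearing: y=sinΔλ·cosφ2=0.44620861, x=cosφ1·sinφ2-sinφ1·cosφ2·cosΔλ=0.38545356; θ=atan2(y, x)=49.1782° ≈ 49.2°

Leg 1: dist=11244.4 km, bearing=266.6°
Leg 2: dist=16221.5 km, bearing=311.4°
Leg 3: dist=10945.7 km, bearing=346.4°
Leg 4: dist=7657.4 km, bearing=172.4°
Leg 5: dist=16310.7 km, bearing=316.6°
Leg 6: dist=4052.3 km, bearing=310.7°
Leg 7: dist=4017.6 km, bearing=49.2°
Total: 70449.6 km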